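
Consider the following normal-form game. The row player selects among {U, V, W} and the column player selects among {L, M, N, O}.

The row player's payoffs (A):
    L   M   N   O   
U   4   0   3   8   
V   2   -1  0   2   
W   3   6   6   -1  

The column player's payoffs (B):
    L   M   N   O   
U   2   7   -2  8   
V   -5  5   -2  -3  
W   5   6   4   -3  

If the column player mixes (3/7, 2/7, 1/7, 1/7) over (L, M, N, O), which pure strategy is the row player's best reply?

The row player's best reply maximizes expected payoff against the mix.
U: (3/7)·4 + (2/7)·0 + (1/7)·3 + (1/7)·8 = 23/7
V: (3/7)·2 + (2/7)·(-1) + (1/7)·0 + (1/7)·2 = 6/7
W: (3/7)·3 + (2/7)·6 + (1/7)·6 + (1/7)·(-1) = 26/7
Highest expected payoff is 26/7, from W.

W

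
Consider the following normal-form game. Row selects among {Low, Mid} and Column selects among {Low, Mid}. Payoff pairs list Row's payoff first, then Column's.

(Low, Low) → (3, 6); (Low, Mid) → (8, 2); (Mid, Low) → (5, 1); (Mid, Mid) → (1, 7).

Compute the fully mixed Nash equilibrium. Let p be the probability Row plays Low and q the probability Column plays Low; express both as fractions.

p = 3/5, q = 7/9

Each player's mixing probability is pinned down by making the *other* player indifferent.
Column indifferent between Low and Mid: p·6 + (1−p)·1 = p·2 + (1−p)·7 ⟹ 1 + 5p = 7 + (-5)p ⟹ p = 3/5.
Row indifferent between Low and Mid: q·3 + (1−q)·8 = q·5 + (1−q)·1 ⟹ 8 + (-5)q = 1 + 4q ⟹ q = 7/9.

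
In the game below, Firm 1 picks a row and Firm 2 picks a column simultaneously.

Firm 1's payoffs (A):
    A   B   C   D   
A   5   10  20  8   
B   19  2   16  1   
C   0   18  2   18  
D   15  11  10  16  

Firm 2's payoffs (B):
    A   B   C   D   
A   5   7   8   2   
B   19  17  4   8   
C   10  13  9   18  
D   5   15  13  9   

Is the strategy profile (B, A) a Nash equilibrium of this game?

Holding Firm 2 at A: Firm 1 gets 19 from B, versus 5 from A, 0 from C, 15 from D. No profitable deviation for Firm 1.
Holding Firm 1 at B: Firm 2 gets 19 from A, versus 17 from B, 4 from C, 8 from D. No profitable deviation for Firm 2 either.

Yes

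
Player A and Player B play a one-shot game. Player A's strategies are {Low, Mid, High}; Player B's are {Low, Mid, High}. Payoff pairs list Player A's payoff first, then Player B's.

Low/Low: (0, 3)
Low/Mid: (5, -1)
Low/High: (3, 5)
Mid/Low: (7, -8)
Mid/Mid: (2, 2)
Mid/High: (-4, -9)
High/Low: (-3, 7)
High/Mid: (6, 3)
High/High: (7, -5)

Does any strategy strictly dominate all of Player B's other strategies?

No strictly dominant strategy

A strategy is strictly dominant if it gives Player B a strictly higher payoff than every other strategy, against every choice by the opponent.
Low is not dominant: against Low, High gives 5 > 3.
Mid is not dominant: against Low, Low gives 3 > -1.
High is not dominant: against Mid, Low gives -8 > -9.
No single strategy is best against every opponent action.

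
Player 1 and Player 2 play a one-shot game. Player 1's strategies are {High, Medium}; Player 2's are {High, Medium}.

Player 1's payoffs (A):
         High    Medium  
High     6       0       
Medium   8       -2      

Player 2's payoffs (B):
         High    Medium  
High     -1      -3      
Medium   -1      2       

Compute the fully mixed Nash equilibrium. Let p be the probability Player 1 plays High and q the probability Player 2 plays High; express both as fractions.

Each player's mixing probability is pinned down by making the *other* player indifferent.
Player 2 indifferent between High and Medium: p·(-1) + (1−p)·(-1) = p·(-3) + (1−p)·2 ⟹ (-1) + 0p = 2 + (-5)p ⟹ p = 3/5.
Player 1 indifferent between High and Medium: q·6 + (1−q)·0 = q·8 + (1−q)·(-2) ⟹ 0 + 6q = (-2) + 10q ⟹ q = 1/2.

p = 3/5, q = 1/2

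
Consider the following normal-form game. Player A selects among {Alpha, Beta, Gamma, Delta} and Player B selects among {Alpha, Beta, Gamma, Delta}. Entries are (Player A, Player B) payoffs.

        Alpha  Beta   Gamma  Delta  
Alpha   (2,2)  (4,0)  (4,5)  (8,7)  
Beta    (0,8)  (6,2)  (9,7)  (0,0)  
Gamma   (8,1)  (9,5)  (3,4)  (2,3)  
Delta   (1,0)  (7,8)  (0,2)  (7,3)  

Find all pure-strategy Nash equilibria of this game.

(Alpha, Delta) and (Gamma, Beta)

Find each player's best response to every opponent strategy; NE are the intersections.
Player A's best responses — vs Alpha: Gamma (payoff 8); vs Beta: Gamma (payoff 9); vs Gamma: Beta (payoff 9); vs Delta: Alpha (payoff 8).
Player B's best responses — vs Alpha: Delta (payoff 7); vs Beta: Alpha (payoff 8); vs Gamma: Beta (payoff 5); vs Delta: Beta (payoff 8).
Mutual best responses occur at (Alpha, Delta) and (Gamma, Beta); at each, neither player gains by switching.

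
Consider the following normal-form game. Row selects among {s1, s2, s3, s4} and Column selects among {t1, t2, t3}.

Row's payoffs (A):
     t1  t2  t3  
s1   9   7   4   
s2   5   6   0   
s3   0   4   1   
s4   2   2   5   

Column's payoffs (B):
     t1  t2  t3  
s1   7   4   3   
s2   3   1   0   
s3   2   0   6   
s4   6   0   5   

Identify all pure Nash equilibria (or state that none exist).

(s1, t1)

A profile is a Nash equilibrium when each player is best-responding to the other.
Row's best responses — vs t1: s1 (payoff 9); vs t2: s1 (payoff 7); vs t3: s4 (payoff 5).
Column's best responses — vs s1: t1 (payoff 7); vs s2: t1 (payoff 3); vs s3: t3 (payoff 6); vs s4: t1 (payoff 6).
The only mutual best response is (s1, t1); neither player gains by switching there.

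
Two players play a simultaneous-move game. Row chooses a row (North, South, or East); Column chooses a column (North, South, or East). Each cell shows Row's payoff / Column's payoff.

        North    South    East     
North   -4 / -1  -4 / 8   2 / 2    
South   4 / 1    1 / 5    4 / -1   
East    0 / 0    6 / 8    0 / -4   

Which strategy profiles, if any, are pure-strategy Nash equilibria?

Find each player's best response to every opponent strategy; NE are the intersections.
Row's best responses — vs North: South (payoff 4); vs South: East (payoff 6); vs East: South (payoff 4).
Column's best responses — vs North: South (payoff 8); vs South: South (payoff 5); vs East: South (payoff 8).
The only mutual best response is (East, South); neither player gains by switching there.

(East, South)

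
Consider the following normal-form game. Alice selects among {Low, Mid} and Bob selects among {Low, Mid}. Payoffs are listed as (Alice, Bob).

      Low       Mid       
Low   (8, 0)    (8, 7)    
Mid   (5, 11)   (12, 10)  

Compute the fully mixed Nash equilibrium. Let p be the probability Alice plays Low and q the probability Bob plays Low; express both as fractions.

p = 1/8, q = 4/7

In a mixed NE each player is indifferent between their pure strategies, so the opponent's mix sets the indifference.
Bob indifferent between Low and Mid: p·0 + (1−p)·11 = p·7 + (1−p)·10 ⟹ 11 + (-11)p = 10 + (-3)p ⟹ p = 1/8.
Alice indifferent between Low and Mid: q·8 + (1−q)·8 = q·5 + (1−q)·12 ⟹ 8 + 0q = 12 + (-7)q ⟹ q = 4/7.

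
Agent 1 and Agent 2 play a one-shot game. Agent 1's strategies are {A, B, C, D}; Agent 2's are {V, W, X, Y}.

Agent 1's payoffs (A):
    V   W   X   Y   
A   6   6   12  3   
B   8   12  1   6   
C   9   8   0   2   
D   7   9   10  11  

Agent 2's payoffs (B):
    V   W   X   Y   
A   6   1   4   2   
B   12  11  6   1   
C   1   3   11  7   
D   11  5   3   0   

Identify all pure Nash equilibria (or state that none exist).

None

Check mutual best responses: a cell is a NE iff neither player can gain by unilaterally deviating.
Agent 1's best responses — vs V: C (payoff 9); vs W: B (payoff 12); vs X: A (payoff 12); vs Y: D (payoff 11).
Agent 2's best responses — vs A: V (payoff 6); vs B: V (payoff 12); vs C: X (payoff 11); vs D: V (payoff 11).
No cell has both players best-responding. For instance, Agent 1's best reply to X is A, but against A Agent 2 prefers V over X.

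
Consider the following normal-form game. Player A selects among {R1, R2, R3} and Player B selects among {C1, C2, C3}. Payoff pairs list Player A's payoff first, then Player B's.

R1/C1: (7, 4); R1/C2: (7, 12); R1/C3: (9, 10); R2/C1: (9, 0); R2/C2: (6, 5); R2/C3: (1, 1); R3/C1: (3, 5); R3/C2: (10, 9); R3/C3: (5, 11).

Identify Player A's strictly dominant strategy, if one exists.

A strategy is strictly dominant if it gives Player A a strictly higher payoff than every other strategy, against every choice by the opponent.
R1 is not dominant: against C1, R2 gives 9 > 7.
R2 is not dominant: against C2, R1 gives 7 > 6.
R3 is not dominant: against C1, R1 gives 7 > 3.
No single strategy is best against every opponent action.

None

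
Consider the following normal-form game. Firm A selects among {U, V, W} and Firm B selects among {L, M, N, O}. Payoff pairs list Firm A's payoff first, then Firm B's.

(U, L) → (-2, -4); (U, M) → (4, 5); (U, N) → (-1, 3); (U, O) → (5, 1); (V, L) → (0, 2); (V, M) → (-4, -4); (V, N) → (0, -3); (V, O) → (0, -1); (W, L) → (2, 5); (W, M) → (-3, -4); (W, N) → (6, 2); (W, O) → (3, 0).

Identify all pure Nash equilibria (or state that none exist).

(U, M) and (W, L)

Check mutual best responses: a cell is a NE iff neither player can gain by unilaterally deviating.
Firm A's best responses — vs L: W (payoff 2); vs M: U (payoff 4); vs N: W (payoff 6); vs O: U (payoff 5).
Firm B's best responses — vs U: M (payoff 5); vs V: L (payoff 2); vs W: L (payoff 5).
Mutual best responses occur at (U, M) and (W, L); at each, neither player gains by switching.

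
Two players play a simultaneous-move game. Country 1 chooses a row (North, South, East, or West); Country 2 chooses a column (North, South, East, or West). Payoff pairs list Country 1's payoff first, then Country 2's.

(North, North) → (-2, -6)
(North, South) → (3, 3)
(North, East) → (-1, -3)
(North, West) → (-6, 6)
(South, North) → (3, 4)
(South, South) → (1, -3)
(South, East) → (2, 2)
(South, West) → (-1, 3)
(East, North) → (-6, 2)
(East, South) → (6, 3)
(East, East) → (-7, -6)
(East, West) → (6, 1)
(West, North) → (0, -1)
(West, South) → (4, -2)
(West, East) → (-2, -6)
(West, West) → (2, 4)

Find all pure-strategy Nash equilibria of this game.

Find each player's best response to every opponent strategy; NE are the intersections.
Country 1's best responses — vs North: South (payoff 3); vs South: East (payoff 6); vs East: South (payoff 2); vs West: East (payoff 6).
Country 2's best responses — vs North: West (payoff 6); vs South: North (payoff 4); vs East: South (payoff 3); vs West: West (payoff 4).
Mutual best responses occur at (South, North) and (East, South); at each, neither player gains by switching.

(South, North) and (East, South)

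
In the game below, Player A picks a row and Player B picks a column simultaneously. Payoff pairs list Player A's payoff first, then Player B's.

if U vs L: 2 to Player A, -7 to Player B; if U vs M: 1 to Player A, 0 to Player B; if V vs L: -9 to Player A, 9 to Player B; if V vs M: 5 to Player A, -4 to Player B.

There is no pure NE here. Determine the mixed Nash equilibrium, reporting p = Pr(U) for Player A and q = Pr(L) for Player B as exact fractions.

p = 13/20, q = 4/15

In a mixed NE each player is indifferent between their pure strategies, so the opponent's mix sets the indifference.
Player B indifferent between L and M: p·(-7) + (1−p)·9 = p·0 + (1−p)·(-4) ⟹ 9 + (-16)p = (-4) + 4p ⟹ p = 13/20.
Player A indifferent between U and V: q·2 + (1−q)·1 = q·(-9) + (1−q)·5 ⟹ 1 + 1q = 5 + (-14)q ⟹ q = 4/15.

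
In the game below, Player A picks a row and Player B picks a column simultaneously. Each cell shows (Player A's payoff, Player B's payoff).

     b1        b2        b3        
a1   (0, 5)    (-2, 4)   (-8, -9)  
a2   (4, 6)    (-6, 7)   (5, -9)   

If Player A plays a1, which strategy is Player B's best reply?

With Player A fixed at a1, Player B's payoffs are: b1 → 5, b2 → 4, b3 → -9.
The maximum is 5, achieved by b1.

b1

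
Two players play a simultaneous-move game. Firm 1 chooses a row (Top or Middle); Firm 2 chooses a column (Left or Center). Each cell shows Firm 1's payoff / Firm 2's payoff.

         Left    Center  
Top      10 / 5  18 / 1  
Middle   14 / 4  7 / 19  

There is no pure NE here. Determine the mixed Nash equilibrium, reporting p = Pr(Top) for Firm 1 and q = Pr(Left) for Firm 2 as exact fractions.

In a mixed NE each player is indifferent between their pure strategies, so the opponent's mix sets the indifference.
Firm 2 indifferent between Left and Center: p·5 + (1−p)·4 = p·1 + (1−p)·19 ⟹ 4 + 1p = 19 + (-18)p ⟹ p = 15/19.
Firm 1 indifferent between Top and Middle: q·10 + (1−q)·18 = q·14 + (1−q)·7 ⟹ 18 + (-8)q = 7 + 7q ⟹ q = 11/15.

p = 15/19, q = 11/15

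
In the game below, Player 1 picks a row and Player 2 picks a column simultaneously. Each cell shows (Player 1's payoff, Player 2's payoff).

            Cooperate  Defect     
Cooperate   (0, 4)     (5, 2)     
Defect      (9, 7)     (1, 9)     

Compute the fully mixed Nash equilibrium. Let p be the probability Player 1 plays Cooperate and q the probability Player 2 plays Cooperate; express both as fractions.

p = 1/2, q = 4/13

Each player's mixing probability is pinned down by making the *other* player indifferent.
Player 2 indifferent between Cooperate and Defect: p·4 + (1−p)·7 = p·2 + (1−p)·9 ⟹ 7 + (-3)p = 9 + (-7)p ⟹ p = 1/2.
Player 1 indifferent between Cooperate and Defect: q·0 + (1−q)·5 = q·9 + (1−q)·1 ⟹ 5 + (-5)q = 1 + 8q ⟹ q = 4/13.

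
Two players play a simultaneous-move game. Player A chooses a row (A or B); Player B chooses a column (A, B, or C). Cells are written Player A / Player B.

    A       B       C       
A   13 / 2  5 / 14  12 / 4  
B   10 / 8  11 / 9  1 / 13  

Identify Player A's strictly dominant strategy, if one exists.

None

A strategy is strictly dominant if it gives Player A a strictly higher payoff than every other strategy, against every choice by the opponent.
A is not dominant: against B, B gives 11 > 5.
B is not dominant: against A, A gives 13 > 10.
No single strategy is best against every opponent action.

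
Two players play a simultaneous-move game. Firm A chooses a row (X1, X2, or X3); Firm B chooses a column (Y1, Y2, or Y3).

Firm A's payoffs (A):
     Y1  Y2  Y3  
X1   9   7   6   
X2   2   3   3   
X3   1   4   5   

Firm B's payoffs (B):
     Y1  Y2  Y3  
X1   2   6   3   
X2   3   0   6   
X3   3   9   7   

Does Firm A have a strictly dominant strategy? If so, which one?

A strategy is strictly dominant if it gives Firm A a strictly higher payoff than every other strategy, against every choice by the opponent.
X1 strictly dominates: vs Y1: 9 > each of {2, 1}; vs Y2: 7 > each of {3, 4}; vs Y3: 6 > each of {3, 5}.

X1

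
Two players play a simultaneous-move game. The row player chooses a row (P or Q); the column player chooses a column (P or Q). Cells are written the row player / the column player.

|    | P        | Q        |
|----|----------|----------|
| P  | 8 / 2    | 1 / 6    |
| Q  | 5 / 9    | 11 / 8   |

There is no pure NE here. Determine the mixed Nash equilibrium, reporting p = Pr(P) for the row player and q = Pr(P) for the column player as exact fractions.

Each player's mixing probability is pinned down by making the *other* player indifferent.
The column player indifferent between P and Q: p·2 + (1−p)·9 = p·6 + (1−p)·8 ⟹ 9 + (-7)p = 8 + (-2)p ⟹ p = 1/5.
The row player indifferent between P and Q: q·8 + (1−q)·1 = q·5 + (1−q)·11 ⟹ 1 + 7q = 11 + (-6)q ⟹ q = 10/13.

p = 1/5, q = 10/13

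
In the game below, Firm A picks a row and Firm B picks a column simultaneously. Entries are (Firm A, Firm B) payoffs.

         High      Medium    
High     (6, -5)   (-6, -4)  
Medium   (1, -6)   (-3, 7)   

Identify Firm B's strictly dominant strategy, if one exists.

Medium

Check whether one of Firm B's strategies beats all alternatives regardless of what the opponent does.
Medium strictly dominates: vs High: -4 > -5; vs Medium: 7 > -6.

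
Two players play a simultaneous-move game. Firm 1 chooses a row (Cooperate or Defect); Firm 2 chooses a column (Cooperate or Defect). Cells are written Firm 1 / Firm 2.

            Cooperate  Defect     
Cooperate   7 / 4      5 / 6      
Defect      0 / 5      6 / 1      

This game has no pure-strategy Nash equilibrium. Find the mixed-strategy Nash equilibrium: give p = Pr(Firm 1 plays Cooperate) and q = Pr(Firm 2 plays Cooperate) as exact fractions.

p = 2/3, q = 1/8

In a mixed NE each player is indifferent between their pure strategies, so the opponent's mix sets the indifference.
Firm 2 indifferent between Cooperate and Defect: p·4 + (1−p)·5 = p·6 + (1−p)·1 ⟹ 5 + (-1)p = 1 + 5p ⟹ p = 2/3.
Firm 1 indifferent between Cooperate and Defect: q·7 + (1−q)·5 = q·0 + (1−q)·6 ⟹ 5 + 2q = 6 + (-6)q ⟹ q = 1/8.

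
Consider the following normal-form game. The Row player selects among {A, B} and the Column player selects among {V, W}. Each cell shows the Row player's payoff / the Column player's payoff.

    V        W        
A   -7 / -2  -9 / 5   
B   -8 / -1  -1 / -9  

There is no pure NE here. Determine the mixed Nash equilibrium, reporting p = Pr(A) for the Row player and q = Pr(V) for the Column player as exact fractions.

p = 8/15, q = 8/9

In a mixed NE each player is indifferent between their pure strategies, so the opponent's mix sets the indifference.
The Column player indifferent between V and W: p·(-2) + (1−p)·(-1) = p·5 + (1−p)·(-9) ⟹ (-1) + (-1)p = (-9) + 14p ⟹ p = 8/15.
The Row player indifferent between A and B: q·(-7) + (1−q)·(-9) = q·(-8) + (1−q)·(-1) ⟹ (-9) + 2q = (-1) + (-7)q ⟹ q = 8/9.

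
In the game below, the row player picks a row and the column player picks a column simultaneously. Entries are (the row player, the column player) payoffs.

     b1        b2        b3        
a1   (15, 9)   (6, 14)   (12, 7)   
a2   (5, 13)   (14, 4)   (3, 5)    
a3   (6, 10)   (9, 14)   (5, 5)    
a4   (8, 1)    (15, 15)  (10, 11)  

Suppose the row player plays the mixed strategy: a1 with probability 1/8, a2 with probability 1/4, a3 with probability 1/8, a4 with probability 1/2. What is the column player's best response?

The column player's best reply maximizes expected payoff against the mix.
b1: (1/8)·9 + (1/4)·13 + (1/8)·10 + (1/2)·1 = 49/8
b2: (1/8)·14 + (1/4)·4 + (1/8)·14 + (1/2)·15 = 12
b3: (1/8)·7 + (1/4)·5 + (1/8)·5 + (1/2)·11 = 33/4
Highest expected payoff is 12, from b2.

b2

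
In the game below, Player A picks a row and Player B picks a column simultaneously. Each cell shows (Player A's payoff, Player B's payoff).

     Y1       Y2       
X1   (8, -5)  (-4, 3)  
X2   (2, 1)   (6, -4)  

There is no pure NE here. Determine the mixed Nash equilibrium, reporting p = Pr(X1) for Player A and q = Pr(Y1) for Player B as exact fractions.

p = 5/13, q = 5/8

Each player's mixing probability is pinned down by making the *other* player indifferent.
Player B indifferent between Y1 and Y2: p·(-5) + (1−p)·1 = p·3 + (1−p)·(-4) ⟹ 1 + (-6)p = (-4) + 7p ⟹ p = 5/13.
Player A indifferent between X1 and X2: q·8 + (1−q)·(-4) = q·2 + (1−q)·6 ⟹ (-4) + 12q = 6 + (-4)q ⟹ q = 5/8.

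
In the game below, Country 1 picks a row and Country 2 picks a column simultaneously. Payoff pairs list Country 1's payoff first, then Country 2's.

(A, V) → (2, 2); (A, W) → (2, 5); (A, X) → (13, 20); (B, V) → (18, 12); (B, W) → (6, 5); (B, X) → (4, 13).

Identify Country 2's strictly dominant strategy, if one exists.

X

A strategy is strictly dominant if it gives Country 2 a strictly higher payoff than every other strategy, against every choice by the opponent.
X strictly dominates: vs A: 20 > each of {2, 5}; vs B: 13 > each of {12, 5}.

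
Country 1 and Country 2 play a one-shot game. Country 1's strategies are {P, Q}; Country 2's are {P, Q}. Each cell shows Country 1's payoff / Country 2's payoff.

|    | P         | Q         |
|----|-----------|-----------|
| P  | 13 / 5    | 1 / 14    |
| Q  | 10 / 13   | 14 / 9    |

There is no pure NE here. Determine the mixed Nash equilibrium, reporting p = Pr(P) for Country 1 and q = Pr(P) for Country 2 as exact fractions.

p = 4/13, q = 13/16

Each player's mixing probability is pinned down by making the *other* player indifferent.
Country 2 indifferent between P and Q: p·5 + (1−p)·13 = p·14 + (1−p)·9 ⟹ 13 + (-8)p = 9 + 5p ⟹ p = 4/13.
Country 1 indifferent between P and Q: q·13 + (1−q)·1 = q·10 + (1−q)·14 ⟹ 1 + 12q = 14 + (-4)q ⟹ q = 13/16.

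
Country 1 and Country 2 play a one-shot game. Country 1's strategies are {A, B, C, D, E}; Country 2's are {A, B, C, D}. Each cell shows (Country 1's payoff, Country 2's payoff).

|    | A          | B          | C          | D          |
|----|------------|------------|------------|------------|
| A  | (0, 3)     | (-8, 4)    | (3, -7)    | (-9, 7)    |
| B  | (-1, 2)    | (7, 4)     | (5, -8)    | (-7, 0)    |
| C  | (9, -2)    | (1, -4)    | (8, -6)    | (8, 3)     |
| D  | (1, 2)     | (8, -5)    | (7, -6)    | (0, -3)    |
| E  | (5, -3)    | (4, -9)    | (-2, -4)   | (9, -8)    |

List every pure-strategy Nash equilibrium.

None

Check mutual best responses: a cell is a NE iff neither player can gain by unilaterally deviating.
Country 1's best responses — vs A: C (payoff 9); vs B: D (payoff 8); vs C: C (payoff 8); vs D: E (payoff 9).
Country 2's best responses — vs A: D (payoff 7); vs B: B (payoff 4); vs C: D (payoff 3); vs D: A (payoff 2); vs E: A (payoff -3).
No cell has both players best-responding. For instance, Country 1's best reply to A is C, but against C Country 2 prefers D over A.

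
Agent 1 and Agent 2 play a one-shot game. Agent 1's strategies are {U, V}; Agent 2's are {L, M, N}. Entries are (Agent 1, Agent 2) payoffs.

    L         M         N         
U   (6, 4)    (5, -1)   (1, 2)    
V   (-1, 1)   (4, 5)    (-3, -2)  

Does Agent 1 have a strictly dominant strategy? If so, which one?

U

Check whether one of Agent 1's strategies beats all alternatives regardless of what the opponent does.
U strictly dominates: vs L: 6 > -1; vs M: 5 > 4; vs N: 1 > -3.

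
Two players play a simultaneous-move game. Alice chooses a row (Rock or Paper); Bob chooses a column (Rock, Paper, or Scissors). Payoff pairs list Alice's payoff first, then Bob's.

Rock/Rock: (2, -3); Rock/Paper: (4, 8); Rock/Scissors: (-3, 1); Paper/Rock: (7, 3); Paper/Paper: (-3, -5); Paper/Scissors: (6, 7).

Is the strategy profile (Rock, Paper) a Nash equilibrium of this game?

Holding Bob at Paper: Alice gets 4 from Rock, versus -3 from Paper. No profitable deviation for Alice.
Holding Alice at Rock: Bob gets 8 from Paper, versus -3 from Rock, 1 from Scissors. No profitable deviation for Bob either.

Yes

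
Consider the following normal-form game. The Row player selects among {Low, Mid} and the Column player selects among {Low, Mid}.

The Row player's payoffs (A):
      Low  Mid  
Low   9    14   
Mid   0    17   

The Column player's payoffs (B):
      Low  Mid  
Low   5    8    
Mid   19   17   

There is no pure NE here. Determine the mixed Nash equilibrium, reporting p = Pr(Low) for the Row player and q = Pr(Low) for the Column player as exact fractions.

p = 2/5, q = 1/4

In a mixed NE each player is indifferent between their pure strategies, so the opponent's mix sets the indifference.
The Column player indifferent between Low and Mid: p·5 + (1−p)·19 = p·8 + (1−p)·17 ⟹ 19 + (-14)p = 17 + (-9)p ⟹ p = 2/5.
The Row player indifferent between Low and Mid: q·9 + (1−q)·14 = q·0 + (1−q)·17 ⟹ 14 + (-5)q = 17 + (-17)q ⟹ q = 1/4.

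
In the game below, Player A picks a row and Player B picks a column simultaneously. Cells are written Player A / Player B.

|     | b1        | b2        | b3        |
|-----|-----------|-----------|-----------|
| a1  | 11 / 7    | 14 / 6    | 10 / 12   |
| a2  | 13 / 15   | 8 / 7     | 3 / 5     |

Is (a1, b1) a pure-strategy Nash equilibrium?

No

Holding Player B at b1: Player A gets 11 from a1 but could get 13 by switching to a2. Player A has a profitable deviation.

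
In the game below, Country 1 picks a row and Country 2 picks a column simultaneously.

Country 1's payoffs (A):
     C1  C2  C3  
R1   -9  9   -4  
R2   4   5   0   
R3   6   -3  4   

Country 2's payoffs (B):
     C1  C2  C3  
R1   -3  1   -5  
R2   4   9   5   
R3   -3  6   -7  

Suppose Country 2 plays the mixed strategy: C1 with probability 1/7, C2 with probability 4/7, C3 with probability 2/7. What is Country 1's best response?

R2

Compute Country 1's expected payoff from each pure strategy against the given mix.
R1: (1/7)·(-9) + (4/7)·9 + (2/7)·(-4) = 19/7
R2: (1/7)·4 + (4/7)·5 + (2/7)·0 = 24/7
R3: (1/7)·6 + (4/7)·(-3) + (2/7)·4 = 2/7
Highest expected payoff is 24/7, from R2.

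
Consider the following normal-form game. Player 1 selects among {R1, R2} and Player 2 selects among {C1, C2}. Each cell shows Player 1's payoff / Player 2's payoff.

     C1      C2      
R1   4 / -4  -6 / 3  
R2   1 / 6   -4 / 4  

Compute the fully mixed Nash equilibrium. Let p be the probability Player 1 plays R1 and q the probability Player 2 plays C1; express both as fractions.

In a mixed NE each player is indifferent between their pure strategies, so the opponent's mix sets the indifference.
Player 2 indifferent between C1 and C2: p·(-4) + (1−p)·6 = p·3 + (1−p)·4 ⟹ 6 + (-10)p = 4 + (-1)p ⟹ p = 2/9.
Player 1 indifferent between R1 and R2: q·4 + (1−q)·(-6) = q·1 + (1−q)·(-4) ⟹ (-6) + 10q = (-4) + 5q ⟹ q = 2/5.

p = 2/9, q = 2/5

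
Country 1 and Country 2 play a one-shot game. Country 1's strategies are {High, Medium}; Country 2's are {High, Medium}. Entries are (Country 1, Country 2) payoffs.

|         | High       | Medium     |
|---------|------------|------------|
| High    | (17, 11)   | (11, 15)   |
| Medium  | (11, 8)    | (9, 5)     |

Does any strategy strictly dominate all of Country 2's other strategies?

A strategy is strictly dominant if it gives Country 2 a strictly higher payoff than every other strategy, against every choice by the opponent.
High is not dominant: against High, Medium gives 15 > 11.
Medium is not dominant: against Medium, High gives 8 > 5.
No single strategy is best against every opponent action.

No strictly dominant strategy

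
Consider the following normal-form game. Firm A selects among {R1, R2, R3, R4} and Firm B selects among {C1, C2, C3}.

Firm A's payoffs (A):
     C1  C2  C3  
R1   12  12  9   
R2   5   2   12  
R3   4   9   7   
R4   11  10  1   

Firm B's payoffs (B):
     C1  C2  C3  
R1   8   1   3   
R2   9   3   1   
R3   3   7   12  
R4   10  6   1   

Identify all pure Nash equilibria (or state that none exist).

Check mutual best responses: a cell is a NE iff neither player can gain by unilaterally deviating.
Firm A's best responses — vs C1: R1 (payoff 12); vs C2: R1 (payoff 12); vs C3: R2 (payoff 12).
Firm B's best responses — vs R1: C1 (payoff 8); vs R2: C1 (payoff 9); vs R3: C3 (payoff 12); vs R4: C1 (payoff 10).
The only mutual best response is (R1, C1); neither player gains by switching there.

(R1, C1)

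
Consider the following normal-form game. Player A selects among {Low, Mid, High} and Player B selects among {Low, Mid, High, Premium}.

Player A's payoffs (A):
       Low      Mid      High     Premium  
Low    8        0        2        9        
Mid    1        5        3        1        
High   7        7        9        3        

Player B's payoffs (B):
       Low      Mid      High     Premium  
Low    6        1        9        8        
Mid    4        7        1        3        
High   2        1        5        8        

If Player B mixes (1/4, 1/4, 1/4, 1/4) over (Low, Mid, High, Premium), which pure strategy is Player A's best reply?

Player A's best reply maximizes expected payoff against the mix.
Low: (1/4)·8 + (1/4)·0 + (1/4)·2 + (1/4)·9 = 19/4
Mid: (1/4)·1 + (1/4)·5 + (1/4)·3 + (1/4)·1 = 5/2
High: (1/4)·7 + (1/4)·7 + (1/4)·9 + (1/4)·3 = 13/2
Highest expected payoff is 13/2, from High.

High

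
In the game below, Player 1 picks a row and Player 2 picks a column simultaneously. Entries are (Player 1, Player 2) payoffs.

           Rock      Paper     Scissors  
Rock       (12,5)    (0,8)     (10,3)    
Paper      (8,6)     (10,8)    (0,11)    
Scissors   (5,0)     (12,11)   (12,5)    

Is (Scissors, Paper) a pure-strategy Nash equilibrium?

Holding Player 2 at Paper: Player 1 gets 12 from Scissors, versus 0 from Rock, 10 from Paper. No profitable deviation for Player 1.
Holding Player 1 at Scissors: Player 2 gets 11 from Paper, versus 0 from Rock, 5 from Scissors. No profitable deviation for Player 2 either.

Yes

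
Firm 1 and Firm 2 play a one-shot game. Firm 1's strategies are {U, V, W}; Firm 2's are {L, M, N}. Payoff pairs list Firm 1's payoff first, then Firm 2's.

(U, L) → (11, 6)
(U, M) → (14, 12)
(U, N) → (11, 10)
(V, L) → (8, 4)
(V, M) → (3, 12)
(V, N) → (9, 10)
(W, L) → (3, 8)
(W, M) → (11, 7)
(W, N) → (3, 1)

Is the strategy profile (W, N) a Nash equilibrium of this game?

Holding Firm 2 at N: Firm 1 gets 3 from W but could get 11 by switching to U. Firm 1 has a profitable deviation.

No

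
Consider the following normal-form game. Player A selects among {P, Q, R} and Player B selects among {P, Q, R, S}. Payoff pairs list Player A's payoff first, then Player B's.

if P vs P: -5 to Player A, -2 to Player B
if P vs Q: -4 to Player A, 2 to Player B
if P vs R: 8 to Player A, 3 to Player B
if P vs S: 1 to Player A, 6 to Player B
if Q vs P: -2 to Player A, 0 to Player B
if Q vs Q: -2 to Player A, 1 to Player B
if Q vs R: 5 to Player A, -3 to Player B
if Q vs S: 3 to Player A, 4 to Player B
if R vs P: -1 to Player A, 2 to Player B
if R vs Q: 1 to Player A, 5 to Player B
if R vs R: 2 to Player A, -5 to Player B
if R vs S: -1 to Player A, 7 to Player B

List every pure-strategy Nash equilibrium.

(Q, S)

Find each player's best response to every opponent strategy; NE are the intersections.
Player A's best responses — vs P: R (payoff -1); vs Q: R (payoff 1); vs R: P (payoff 8); vs S: Q (payoff 3).
Player B's best responses — vs P: S (payoff 6); vs Q: S (payoff 4); vs R: S (payoff 7).
The only mutual best response is (Q, S); neither player gains by switching there.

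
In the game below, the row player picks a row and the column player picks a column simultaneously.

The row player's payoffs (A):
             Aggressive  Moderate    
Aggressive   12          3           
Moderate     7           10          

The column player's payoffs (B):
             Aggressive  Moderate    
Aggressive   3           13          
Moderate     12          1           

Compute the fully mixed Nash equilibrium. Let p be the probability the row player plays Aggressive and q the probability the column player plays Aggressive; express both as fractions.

In a mixed NE each player is indifferent between their pure strategies, so the opponent's mix sets the indifference.
The column player indifferent between Aggressive and Moderate: p·3 + (1−p)·12 = p·13 + (1−p)·1 ⟹ 12 + (-9)p = 1 + 12p ⟹ p = 11/21.
The row player indifferent between Aggressive and Moderate: q·12 + (1−q)·3 = q·7 + (1−q)·10 ⟹ 3 + 9q = 10 + (-3)q ⟹ q = 7/12.

p = 11/21, q = 7/12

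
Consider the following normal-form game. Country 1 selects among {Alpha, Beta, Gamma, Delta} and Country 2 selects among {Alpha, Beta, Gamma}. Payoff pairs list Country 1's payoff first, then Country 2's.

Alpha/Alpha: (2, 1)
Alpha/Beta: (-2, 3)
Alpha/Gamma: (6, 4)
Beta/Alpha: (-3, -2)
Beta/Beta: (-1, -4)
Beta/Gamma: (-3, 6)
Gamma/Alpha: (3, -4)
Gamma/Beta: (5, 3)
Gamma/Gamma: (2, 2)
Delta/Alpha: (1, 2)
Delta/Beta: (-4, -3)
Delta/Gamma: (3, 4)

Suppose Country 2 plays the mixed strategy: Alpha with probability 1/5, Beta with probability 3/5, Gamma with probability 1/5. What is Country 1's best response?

Gamma

Compute Country 1's expected payoff from each pure strategy against the given mix.
Alpha: (1/5)·2 + (3/5)·(-2) + (1/5)·6 = 2/5
Beta: (1/5)·(-3) + (3/5)·(-1) + (1/5)·(-3) = -9/5
Gamma: (1/5)·3 + (3/5)·5 + (1/5)·2 = 4
Delta: (1/5)·1 + (3/5)·(-4) + (1/5)·3 = -8/5
Highest expected payoff is 4, from Gamma.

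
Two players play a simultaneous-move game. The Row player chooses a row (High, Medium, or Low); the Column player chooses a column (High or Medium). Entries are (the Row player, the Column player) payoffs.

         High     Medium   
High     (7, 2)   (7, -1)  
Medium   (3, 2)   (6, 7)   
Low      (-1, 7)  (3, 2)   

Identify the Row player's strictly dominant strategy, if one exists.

A strategy is strictly dominant if it gives the Row player a strictly higher payoff than every other strategy, against every choice by the opponent.
High strictly dominates: vs High: 7 > each of {3, -1}; vs Medium: 7 > each of {6, 3}.

High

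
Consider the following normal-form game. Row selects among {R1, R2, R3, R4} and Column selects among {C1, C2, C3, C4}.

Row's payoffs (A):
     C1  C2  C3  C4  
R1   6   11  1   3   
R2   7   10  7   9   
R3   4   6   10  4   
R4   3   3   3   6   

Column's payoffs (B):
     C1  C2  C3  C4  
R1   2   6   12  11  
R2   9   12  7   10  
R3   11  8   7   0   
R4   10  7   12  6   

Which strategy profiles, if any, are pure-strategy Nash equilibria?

Check mutual best responses: a cell is a NE iff neither player can gain by unilaterally deviating.
Row's best responses — vs C1: R2 (payoff 7); vs C2: R1 (payoff 11); vs C3: R3 (payoff 10); vs C4: R2 (payoff 9).
Column's best responses — vs R1: C3 (payoff 12); vs R2: C2 (payoff 12); vs R3: C1 (payoff 11); vs R4: C3 (payoff 12).
No cell has both players best-responding. For instance, Row's best reply to C4 is R2, but against R2 Column prefers C2 over C4.

No pure-strategy Nash equilibrium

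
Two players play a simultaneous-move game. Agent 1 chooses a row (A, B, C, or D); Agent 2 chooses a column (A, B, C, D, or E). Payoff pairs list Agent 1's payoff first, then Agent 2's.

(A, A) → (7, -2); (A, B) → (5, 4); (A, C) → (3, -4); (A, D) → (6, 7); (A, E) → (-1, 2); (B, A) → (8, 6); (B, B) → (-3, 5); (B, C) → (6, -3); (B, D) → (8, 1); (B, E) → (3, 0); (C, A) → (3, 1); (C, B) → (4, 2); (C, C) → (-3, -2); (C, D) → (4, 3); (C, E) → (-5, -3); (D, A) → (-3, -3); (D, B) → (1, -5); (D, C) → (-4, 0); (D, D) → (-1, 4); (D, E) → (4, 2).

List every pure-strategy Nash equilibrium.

A profile is a Nash equilibrium when each player is best-responding to the other.
Agent 1's best responses — vs A: B (payoff 8); vs B: A (payoff 5); vs C: B (payoff 6); vs D: B (payoff 8); vs E: D (payoff 4).
Agent 2's best responses — vs A: D (payoff 7); vs B: A (payoff 6); vs C: D (payoff 3); vs D: D (payoff 4).
The only mutual best response is (B, A); neither player gains by switching there.

(B, A)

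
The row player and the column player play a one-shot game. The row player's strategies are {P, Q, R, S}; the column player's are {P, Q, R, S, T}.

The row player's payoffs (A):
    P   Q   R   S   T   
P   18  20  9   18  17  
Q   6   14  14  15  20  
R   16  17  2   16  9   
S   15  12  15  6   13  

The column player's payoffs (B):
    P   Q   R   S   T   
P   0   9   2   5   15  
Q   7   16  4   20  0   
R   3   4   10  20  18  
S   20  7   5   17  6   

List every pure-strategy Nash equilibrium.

None

Find each player's best response to every opponent strategy; NE are the intersections.
The row player's best responses — vs P: P (payoff 18); vs Q: P (payoff 20); vs R: S (payoff 15); vs S: P (payoff 18); vs T: Q (payoff 20).
The column player's best responses — vs P: T (payoff 15); vs Q: S (payoff 20); vs R: S (payoff 20); vs S: P (payoff 20).
No cell has both players best-responding. For instance, the row player's best reply to T is Q, but against Q the column player prefers S over T.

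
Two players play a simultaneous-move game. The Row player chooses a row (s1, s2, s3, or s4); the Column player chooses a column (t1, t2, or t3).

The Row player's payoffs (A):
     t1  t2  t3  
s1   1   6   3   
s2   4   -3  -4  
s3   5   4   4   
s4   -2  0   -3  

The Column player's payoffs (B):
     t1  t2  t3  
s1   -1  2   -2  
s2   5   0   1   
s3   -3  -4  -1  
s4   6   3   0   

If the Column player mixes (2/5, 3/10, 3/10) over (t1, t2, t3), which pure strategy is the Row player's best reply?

Compute the Row player's expected payoff from each pure strategy against the given mix.
s1: (2/5)·1 + (3/10)·6 + (3/10)·3 = 31/10
s2: (2/5)·4 + (3/10)·(-3) + (3/10)·(-4) = -1/2
s3: (2/5)·5 + (3/10)·4 + (3/10)·4 = 22/5
s4: (2/5)·(-2) + (3/10)·0 + (3/10)·(-3) = -17/10
Highest expected payoff is 22/5, from s3.

s3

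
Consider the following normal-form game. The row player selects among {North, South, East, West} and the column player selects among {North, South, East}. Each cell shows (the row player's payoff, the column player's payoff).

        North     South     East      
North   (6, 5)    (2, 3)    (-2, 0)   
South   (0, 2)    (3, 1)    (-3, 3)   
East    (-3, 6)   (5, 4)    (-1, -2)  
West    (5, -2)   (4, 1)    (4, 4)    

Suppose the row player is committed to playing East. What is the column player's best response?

With the row player fixed at East, the column player's payoffs are: North → 6, South → 4, East → -2.
The maximum is 6, achieved by North.

North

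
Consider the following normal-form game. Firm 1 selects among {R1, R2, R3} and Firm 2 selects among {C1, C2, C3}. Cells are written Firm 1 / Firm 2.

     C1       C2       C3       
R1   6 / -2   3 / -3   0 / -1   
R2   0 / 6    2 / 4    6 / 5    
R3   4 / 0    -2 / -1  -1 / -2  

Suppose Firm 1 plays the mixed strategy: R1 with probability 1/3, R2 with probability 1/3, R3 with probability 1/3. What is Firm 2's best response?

C1

Compute Firm 2's expected payoff from each pure strategy against the given mix.
C1: (1/3)·(-2) + (1/3)·6 + (1/3)·0 = 4/3
C2: (1/3)·(-3) + (1/3)·4 + (1/3)·(-1) = 0
C3: (1/3)·(-1) + (1/3)·5 + (1/3)·(-2) = 2/3
Highest expected payoff is 4/3, from C1.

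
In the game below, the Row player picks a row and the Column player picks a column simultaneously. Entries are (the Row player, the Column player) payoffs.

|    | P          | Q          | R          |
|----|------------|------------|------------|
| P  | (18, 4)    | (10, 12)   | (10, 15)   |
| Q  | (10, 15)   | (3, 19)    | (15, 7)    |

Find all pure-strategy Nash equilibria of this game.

There is no pure-strategy Nash equilibrium

Check mutual best responses: a cell is a NE iff neither player can gain by unilaterally deviating.
The Row player's best responses — vs P: P (payoff 18); vs Q: P (payoff 10); vs R: Q (payoff 15).
The Column player's best responses — vs P: R (payoff 15); vs Q: Q (payoff 19).
No cell has both players best-responding. For instance, the Row player's best reply to Q is P, but against P the Column player prefers R over Q.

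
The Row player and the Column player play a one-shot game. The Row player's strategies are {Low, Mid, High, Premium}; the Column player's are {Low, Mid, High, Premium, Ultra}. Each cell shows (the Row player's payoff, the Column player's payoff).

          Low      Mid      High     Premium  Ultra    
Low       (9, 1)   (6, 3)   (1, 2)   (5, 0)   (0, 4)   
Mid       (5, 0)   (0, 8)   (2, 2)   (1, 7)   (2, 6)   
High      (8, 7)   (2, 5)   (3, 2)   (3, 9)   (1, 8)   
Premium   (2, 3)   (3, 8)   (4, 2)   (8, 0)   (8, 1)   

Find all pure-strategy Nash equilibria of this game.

Find each player's best response to every opponent strategy; NE are the intersections.
The Row player's best responses — vs Low: Low (payoff 9); vs Mid: Low (payoff 6); vs High: Premium (payoff 4); vs Premium: Premium (payoff 8); vs Ultra: Premium (payoff 8).
The Column player's best responses — vs Low: Ultra (payoff 4); vs Mid: Mid (payoff 8); vs High: Premium (payoff 9); vs Premium: Mid (payoff 8).
No cell has both players best-responding. For instance, the Row player's best reply to Low is Low, but against Low the Column player prefers Ultra over Low.

No pure-strategy Nash equilibrium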